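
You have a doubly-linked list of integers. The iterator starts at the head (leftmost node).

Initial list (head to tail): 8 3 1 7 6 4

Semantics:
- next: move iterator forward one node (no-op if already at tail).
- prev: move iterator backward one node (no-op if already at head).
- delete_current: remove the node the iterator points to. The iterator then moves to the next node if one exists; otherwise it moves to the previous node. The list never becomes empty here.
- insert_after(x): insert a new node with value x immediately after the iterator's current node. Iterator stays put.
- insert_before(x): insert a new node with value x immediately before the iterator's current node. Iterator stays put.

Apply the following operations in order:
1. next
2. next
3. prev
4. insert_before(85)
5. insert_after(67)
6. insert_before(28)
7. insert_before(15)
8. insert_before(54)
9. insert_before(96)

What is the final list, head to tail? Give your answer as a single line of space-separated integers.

Answer: 8 85 28 15 54 96 3 67 1 7 6 4

Derivation:
After 1 (next): list=[8, 3, 1, 7, 6, 4] cursor@3
After 2 (next): list=[8, 3, 1, 7, 6, 4] cursor@1
After 3 (prev): list=[8, 3, 1, 7, 6, 4] cursor@3
After 4 (insert_before(85)): list=[8, 85, 3, 1, 7, 6, 4] cursor@3
After 5 (insert_after(67)): list=[8, 85, 3, 67, 1, 7, 6, 4] cursor@3
After 6 (insert_before(28)): list=[8, 85, 28, 3, 67, 1, 7, 6, 4] cursor@3
After 7 (insert_before(15)): list=[8, 85, 28, 15, 3, 67, 1, 7, 6, 4] cursor@3
After 8 (insert_before(54)): list=[8, 85, 28, 15, 54, 3, 67, 1, 7, 6, 4] cursor@3
After 9 (insert_before(96)): list=[8, 85, 28, 15, 54, 96, 3, 67, 1, 7, 6, 4] cursor@3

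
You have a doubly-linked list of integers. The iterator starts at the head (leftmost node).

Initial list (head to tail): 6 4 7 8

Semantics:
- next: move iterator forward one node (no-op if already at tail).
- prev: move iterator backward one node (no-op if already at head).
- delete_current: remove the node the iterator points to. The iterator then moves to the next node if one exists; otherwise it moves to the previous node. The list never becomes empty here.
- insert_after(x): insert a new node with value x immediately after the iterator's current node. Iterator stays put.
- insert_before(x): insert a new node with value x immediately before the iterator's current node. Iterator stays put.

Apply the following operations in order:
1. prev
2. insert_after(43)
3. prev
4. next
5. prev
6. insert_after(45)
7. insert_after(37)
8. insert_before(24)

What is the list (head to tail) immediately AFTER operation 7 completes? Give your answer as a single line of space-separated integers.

After 1 (prev): list=[6, 4, 7, 8] cursor@6
After 2 (insert_after(43)): list=[6, 43, 4, 7, 8] cursor@6
After 3 (prev): list=[6, 43, 4, 7, 8] cursor@6
After 4 (next): list=[6, 43, 4, 7, 8] cursor@43
After 5 (prev): list=[6, 43, 4, 7, 8] cursor@6
After 6 (insert_after(45)): list=[6, 45, 43, 4, 7, 8] cursor@6
After 7 (insert_after(37)): list=[6, 37, 45, 43, 4, 7, 8] cursor@6

Answer: 6 37 45 43 4 7 8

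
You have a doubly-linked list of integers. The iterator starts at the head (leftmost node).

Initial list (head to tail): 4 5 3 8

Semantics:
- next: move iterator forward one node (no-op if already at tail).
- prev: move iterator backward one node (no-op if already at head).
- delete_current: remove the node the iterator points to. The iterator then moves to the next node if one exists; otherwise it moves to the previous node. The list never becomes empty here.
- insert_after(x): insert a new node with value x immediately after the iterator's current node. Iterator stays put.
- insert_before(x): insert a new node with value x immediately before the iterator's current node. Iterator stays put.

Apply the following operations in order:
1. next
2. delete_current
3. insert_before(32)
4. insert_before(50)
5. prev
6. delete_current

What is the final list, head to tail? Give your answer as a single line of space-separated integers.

After 1 (next): list=[4, 5, 3, 8] cursor@5
After 2 (delete_current): list=[4, 3, 8] cursor@3
After 3 (insert_before(32)): list=[4, 32, 3, 8] cursor@3
After 4 (insert_before(50)): list=[4, 32, 50, 3, 8] cursor@3
After 5 (prev): list=[4, 32, 50, 3, 8] cursor@50
After 6 (delete_current): list=[4, 32, 3, 8] cursor@3

Answer: 4 32 3 8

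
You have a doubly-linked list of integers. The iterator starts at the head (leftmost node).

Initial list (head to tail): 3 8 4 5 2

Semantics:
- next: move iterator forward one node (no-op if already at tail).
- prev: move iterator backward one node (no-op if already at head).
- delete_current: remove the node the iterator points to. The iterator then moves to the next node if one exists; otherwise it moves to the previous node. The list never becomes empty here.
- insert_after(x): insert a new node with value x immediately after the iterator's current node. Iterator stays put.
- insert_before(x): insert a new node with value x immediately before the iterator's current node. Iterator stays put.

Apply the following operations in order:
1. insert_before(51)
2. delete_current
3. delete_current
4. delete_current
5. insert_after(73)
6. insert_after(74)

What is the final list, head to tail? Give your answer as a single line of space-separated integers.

After 1 (insert_before(51)): list=[51, 3, 8, 4, 5, 2] cursor@3
After 2 (delete_current): list=[51, 8, 4, 5, 2] cursor@8
After 3 (delete_current): list=[51, 4, 5, 2] cursor@4
After 4 (delete_current): list=[51, 5, 2] cursor@5
After 5 (insert_after(73)): list=[51, 5, 73, 2] cursor@5
After 6 (insert_after(74)): list=[51, 5, 74, 73, 2] cursor@5

Answer: 51 5 74 73 2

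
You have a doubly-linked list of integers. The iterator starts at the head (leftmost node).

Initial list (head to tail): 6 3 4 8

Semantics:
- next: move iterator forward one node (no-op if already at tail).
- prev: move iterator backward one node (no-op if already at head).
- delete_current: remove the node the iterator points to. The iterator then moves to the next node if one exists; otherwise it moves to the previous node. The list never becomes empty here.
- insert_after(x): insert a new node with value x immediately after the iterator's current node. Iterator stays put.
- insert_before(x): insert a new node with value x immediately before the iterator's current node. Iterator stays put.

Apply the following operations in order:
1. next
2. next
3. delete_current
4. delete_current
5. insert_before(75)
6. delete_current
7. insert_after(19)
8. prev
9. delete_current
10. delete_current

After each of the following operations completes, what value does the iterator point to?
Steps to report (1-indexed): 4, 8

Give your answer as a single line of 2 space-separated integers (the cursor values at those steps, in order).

After 1 (next): list=[6, 3, 4, 8] cursor@3
After 2 (next): list=[6, 3, 4, 8] cursor@4
After 3 (delete_current): list=[6, 3, 8] cursor@8
After 4 (delete_current): list=[6, 3] cursor@3
After 5 (insert_before(75)): list=[6, 75, 3] cursor@3
After 6 (delete_current): list=[6, 75] cursor@75
After 7 (insert_after(19)): list=[6, 75, 19] cursor@75
After 8 (prev): list=[6, 75, 19] cursor@6
After 9 (delete_current): list=[75, 19] cursor@75
After 10 (delete_current): list=[19] cursor@19

Answer: 3 6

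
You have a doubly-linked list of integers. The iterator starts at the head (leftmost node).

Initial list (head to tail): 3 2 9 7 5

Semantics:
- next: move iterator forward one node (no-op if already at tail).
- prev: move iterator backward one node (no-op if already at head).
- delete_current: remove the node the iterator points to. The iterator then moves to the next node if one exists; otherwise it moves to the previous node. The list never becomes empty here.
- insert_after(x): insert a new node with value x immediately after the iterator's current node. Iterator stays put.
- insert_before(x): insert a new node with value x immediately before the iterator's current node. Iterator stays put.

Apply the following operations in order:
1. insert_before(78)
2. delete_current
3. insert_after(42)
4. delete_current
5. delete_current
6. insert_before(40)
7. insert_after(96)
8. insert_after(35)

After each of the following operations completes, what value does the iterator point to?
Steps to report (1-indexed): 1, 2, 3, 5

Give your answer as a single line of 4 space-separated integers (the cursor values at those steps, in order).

Answer: 3 2 2 9

Derivation:
After 1 (insert_before(78)): list=[78, 3, 2, 9, 7, 5] cursor@3
After 2 (delete_current): list=[78, 2, 9, 7, 5] cursor@2
After 3 (insert_after(42)): list=[78, 2, 42, 9, 7, 5] cursor@2
After 4 (delete_current): list=[78, 42, 9, 7, 5] cursor@42
After 5 (delete_current): list=[78, 9, 7, 5] cursor@9
After 6 (insert_before(40)): list=[78, 40, 9, 7, 5] cursor@9
After 7 (insert_after(96)): list=[78, 40, 9, 96, 7, 5] cursor@9
After 8 (insert_after(35)): list=[78, 40, 9, 35, 96, 7, 5] cursor@9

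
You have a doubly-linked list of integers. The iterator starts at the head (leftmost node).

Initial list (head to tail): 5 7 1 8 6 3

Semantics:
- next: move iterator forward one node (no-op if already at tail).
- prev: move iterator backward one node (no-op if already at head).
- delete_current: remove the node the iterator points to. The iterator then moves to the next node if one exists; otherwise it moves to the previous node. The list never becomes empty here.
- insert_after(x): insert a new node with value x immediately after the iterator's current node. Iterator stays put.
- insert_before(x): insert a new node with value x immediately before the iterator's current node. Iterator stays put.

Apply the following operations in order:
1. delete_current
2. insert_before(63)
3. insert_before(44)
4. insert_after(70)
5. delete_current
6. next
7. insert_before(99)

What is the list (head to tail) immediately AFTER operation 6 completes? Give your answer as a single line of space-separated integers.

Answer: 63 44 70 1 8 6 3

Derivation:
After 1 (delete_current): list=[7, 1, 8, 6, 3] cursor@7
After 2 (insert_before(63)): list=[63, 7, 1, 8, 6, 3] cursor@7
After 3 (insert_before(44)): list=[63, 44, 7, 1, 8, 6, 3] cursor@7
After 4 (insert_after(70)): list=[63, 44, 7, 70, 1, 8, 6, 3] cursor@7
After 5 (delete_current): list=[63, 44, 70, 1, 8, 6, 3] cursor@70
After 6 (next): list=[63, 44, 70, 1, 8, 6, 3] cursor@1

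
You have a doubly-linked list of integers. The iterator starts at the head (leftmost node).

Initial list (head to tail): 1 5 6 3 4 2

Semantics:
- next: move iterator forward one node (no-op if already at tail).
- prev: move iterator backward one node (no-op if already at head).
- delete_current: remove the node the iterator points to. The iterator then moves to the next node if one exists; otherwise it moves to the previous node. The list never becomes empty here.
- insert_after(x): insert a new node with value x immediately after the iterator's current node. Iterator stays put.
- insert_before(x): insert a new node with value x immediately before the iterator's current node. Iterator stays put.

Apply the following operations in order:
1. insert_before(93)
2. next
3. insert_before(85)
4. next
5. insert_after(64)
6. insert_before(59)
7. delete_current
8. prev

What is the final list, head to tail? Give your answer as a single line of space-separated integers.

After 1 (insert_before(93)): list=[93, 1, 5, 6, 3, 4, 2] cursor@1
After 2 (next): list=[93, 1, 5, 6, 3, 4, 2] cursor@5
After 3 (insert_before(85)): list=[93, 1, 85, 5, 6, 3, 4, 2] cursor@5
After 4 (next): list=[93, 1, 85, 5, 6, 3, 4, 2] cursor@6
After 5 (insert_after(64)): list=[93, 1, 85, 5, 6, 64, 3, 4, 2] cursor@6
After 6 (insert_before(59)): list=[93, 1, 85, 5, 59, 6, 64, 3, 4, 2] cursor@6
After 7 (delete_current): list=[93, 1, 85, 5, 59, 64, 3, 4, 2] cursor@64
After 8 (prev): list=[93, 1, 85, 5, 59, 64, 3, 4, 2] cursor@59

Answer: 93 1 85 5 59 64 3 4 2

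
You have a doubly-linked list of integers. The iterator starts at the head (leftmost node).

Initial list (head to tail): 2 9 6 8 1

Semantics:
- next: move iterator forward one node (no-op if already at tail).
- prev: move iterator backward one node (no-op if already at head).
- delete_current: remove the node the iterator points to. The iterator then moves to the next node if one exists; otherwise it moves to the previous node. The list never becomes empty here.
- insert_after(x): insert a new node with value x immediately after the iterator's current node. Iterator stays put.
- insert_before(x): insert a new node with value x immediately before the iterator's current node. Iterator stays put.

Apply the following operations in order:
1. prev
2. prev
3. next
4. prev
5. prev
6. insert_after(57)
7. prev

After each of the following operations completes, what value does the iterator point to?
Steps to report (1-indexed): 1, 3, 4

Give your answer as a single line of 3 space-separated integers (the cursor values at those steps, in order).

Answer: 2 9 2

Derivation:
After 1 (prev): list=[2, 9, 6, 8, 1] cursor@2
After 2 (prev): list=[2, 9, 6, 8, 1] cursor@2
After 3 (next): list=[2, 9, 6, 8, 1] cursor@9
After 4 (prev): list=[2, 9, 6, 8, 1] cursor@2
After 5 (prev): list=[2, 9, 6, 8, 1] cursor@2
After 6 (insert_after(57)): list=[2, 57, 9, 6, 8, 1] cursor@2
After 7 (prev): list=[2, 57, 9, 6, 8, 1] cursor@2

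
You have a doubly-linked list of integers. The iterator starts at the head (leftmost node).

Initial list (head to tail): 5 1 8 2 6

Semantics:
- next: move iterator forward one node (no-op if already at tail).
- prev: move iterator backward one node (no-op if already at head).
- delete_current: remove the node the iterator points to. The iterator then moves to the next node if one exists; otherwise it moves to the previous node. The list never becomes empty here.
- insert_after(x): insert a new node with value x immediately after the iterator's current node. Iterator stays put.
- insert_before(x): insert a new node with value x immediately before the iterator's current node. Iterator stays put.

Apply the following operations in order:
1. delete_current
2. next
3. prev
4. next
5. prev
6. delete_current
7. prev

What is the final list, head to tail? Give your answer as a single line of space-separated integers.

Answer: 8 2 6

Derivation:
After 1 (delete_current): list=[1, 8, 2, 6] cursor@1
After 2 (next): list=[1, 8, 2, 6] cursor@8
After 3 (prev): list=[1, 8, 2, 6] cursor@1
After 4 (next): list=[1, 8, 2, 6] cursor@8
After 5 (prev): list=[1, 8, 2, 6] cursor@1
After 6 (delete_current): list=[8, 2, 6] cursor@8
After 7 (prev): list=[8, 2, 6] cursor@8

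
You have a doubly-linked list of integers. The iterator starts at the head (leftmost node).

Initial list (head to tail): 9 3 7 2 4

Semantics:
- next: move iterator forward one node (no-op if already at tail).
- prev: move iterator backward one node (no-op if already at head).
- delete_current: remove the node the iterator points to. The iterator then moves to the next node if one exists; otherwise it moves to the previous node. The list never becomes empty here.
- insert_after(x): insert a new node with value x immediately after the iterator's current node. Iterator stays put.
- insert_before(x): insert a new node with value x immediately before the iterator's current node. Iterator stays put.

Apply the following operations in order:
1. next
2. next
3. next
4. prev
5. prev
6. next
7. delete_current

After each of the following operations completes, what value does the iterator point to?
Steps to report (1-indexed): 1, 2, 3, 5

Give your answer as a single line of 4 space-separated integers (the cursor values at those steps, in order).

After 1 (next): list=[9, 3, 7, 2, 4] cursor@3
After 2 (next): list=[9, 3, 7, 2, 4] cursor@7
After 3 (next): list=[9, 3, 7, 2, 4] cursor@2
After 4 (prev): list=[9, 3, 7, 2, 4] cursor@7
After 5 (prev): list=[9, 3, 7, 2, 4] cursor@3
After 6 (next): list=[9, 3, 7, 2, 4] cursor@7
After 7 (delete_current): list=[9, 3, 2, 4] cursor@2

Answer: 3 7 2 3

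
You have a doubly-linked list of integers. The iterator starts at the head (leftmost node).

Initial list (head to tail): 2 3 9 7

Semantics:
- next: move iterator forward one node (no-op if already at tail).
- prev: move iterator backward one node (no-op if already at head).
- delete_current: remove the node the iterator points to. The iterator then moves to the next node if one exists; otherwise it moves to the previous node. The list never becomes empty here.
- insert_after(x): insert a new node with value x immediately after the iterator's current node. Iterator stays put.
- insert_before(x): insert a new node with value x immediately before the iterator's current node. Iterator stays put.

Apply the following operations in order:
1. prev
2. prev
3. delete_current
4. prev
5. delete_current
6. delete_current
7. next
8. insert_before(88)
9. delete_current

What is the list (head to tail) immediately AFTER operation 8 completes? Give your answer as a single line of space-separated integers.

Answer: 88 7

Derivation:
After 1 (prev): list=[2, 3, 9, 7] cursor@2
After 2 (prev): list=[2, 3, 9, 7] cursor@2
After 3 (delete_current): list=[3, 9, 7] cursor@3
After 4 (prev): list=[3, 9, 7] cursor@3
After 5 (delete_current): list=[9, 7] cursor@9
After 6 (delete_current): list=[7] cursor@7
After 7 (next): list=[7] cursor@7
After 8 (insert_before(88)): list=[88, 7] cursor@7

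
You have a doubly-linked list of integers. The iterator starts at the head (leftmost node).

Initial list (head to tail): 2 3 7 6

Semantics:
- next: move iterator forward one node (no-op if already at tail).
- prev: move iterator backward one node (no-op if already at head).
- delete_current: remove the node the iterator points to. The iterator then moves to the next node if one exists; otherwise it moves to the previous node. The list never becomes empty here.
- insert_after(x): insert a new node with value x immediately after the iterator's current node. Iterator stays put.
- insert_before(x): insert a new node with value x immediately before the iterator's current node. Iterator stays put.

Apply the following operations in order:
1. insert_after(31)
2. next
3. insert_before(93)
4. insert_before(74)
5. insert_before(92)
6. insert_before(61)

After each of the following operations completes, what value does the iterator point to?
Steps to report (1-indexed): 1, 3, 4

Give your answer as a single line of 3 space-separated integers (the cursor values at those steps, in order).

Answer: 2 31 31

Derivation:
After 1 (insert_after(31)): list=[2, 31, 3, 7, 6] cursor@2
After 2 (next): list=[2, 31, 3, 7, 6] cursor@31
After 3 (insert_before(93)): list=[2, 93, 31, 3, 7, 6] cursor@31
After 4 (insert_before(74)): list=[2, 93, 74, 31, 3, 7, 6] cursor@31
After 5 (insert_before(92)): list=[2, 93, 74, 92, 31, 3, 7, 6] cursor@31
After 6 (insert_before(61)): list=[2, 93, 74, 92, 61, 31, 3, 7, 6] cursor@31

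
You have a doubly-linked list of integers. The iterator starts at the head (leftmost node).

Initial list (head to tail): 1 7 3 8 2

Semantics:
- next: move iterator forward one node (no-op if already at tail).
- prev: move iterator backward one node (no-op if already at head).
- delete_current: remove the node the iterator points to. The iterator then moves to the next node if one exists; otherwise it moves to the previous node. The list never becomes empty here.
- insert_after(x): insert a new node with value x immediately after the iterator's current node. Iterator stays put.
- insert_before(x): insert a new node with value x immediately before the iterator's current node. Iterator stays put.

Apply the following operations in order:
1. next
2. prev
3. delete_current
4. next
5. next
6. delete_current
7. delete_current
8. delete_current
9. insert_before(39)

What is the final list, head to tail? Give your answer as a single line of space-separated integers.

Answer: 39 7

Derivation:
After 1 (next): list=[1, 7, 3, 8, 2] cursor@7
After 2 (prev): list=[1, 7, 3, 8, 2] cursor@1
After 3 (delete_current): list=[7, 3, 8, 2] cursor@7
After 4 (next): list=[7, 3, 8, 2] cursor@3
After 5 (next): list=[7, 3, 8, 2] cursor@8
After 6 (delete_current): list=[7, 3, 2] cursor@2
After 7 (delete_current): list=[7, 3] cursor@3
After 8 (delete_current): list=[7] cursor@7
After 9 (insert_before(39)): list=[39, 7] cursor@7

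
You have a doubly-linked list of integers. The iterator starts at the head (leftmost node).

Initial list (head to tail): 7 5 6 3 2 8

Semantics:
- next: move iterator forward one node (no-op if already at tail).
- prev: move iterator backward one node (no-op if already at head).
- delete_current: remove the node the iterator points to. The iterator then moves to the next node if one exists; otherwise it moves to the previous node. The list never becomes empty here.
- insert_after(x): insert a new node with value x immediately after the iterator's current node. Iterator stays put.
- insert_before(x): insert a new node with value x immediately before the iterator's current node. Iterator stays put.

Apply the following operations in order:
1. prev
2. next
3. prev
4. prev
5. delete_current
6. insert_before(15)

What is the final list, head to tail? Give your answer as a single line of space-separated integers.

Answer: 15 5 6 3 2 8

Derivation:
After 1 (prev): list=[7, 5, 6, 3, 2, 8] cursor@7
After 2 (next): list=[7, 5, 6, 3, 2, 8] cursor@5
After 3 (prev): list=[7, 5, 6, 3, 2, 8] cursor@7
After 4 (prev): list=[7, 5, 6, 3, 2, 8] cursor@7
After 5 (delete_current): list=[5, 6, 3, 2, 8] cursor@5
After 6 (insert_before(15)): list=[15, 5, 6, 3, 2, 8] cursor@5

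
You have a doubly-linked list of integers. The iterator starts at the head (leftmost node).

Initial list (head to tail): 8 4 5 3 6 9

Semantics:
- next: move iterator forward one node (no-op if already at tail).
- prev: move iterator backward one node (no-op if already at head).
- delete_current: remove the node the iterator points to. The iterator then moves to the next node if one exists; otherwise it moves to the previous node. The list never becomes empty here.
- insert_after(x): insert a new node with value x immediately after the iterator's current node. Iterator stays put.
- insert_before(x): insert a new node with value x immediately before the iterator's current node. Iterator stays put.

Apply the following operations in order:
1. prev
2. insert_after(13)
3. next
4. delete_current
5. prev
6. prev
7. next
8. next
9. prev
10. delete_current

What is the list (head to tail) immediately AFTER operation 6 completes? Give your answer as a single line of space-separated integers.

Answer: 8 4 5 3 6 9

Derivation:
After 1 (prev): list=[8, 4, 5, 3, 6, 9] cursor@8
After 2 (insert_after(13)): list=[8, 13, 4, 5, 3, 6, 9] cursor@8
After 3 (next): list=[8, 13, 4, 5, 3, 6, 9] cursor@13
After 4 (delete_current): list=[8, 4, 5, 3, 6, 9] cursor@4
After 5 (prev): list=[8, 4, 5, 3, 6, 9] cursor@8
After 6 (prev): list=[8, 4, 5, 3, 6, 9] cursor@8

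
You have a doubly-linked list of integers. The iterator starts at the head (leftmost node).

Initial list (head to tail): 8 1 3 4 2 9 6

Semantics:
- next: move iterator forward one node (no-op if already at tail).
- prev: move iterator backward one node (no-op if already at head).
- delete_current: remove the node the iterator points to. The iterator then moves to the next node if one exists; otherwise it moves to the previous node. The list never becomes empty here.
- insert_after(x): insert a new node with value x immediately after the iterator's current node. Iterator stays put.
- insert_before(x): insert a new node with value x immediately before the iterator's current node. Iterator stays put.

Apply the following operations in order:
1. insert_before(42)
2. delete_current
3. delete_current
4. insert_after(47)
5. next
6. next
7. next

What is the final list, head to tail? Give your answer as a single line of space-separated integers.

After 1 (insert_before(42)): list=[42, 8, 1, 3, 4, 2, 9, 6] cursor@8
After 2 (delete_current): list=[42, 1, 3, 4, 2, 9, 6] cursor@1
After 3 (delete_current): list=[42, 3, 4, 2, 9, 6] cursor@3
After 4 (insert_after(47)): list=[42, 3, 47, 4, 2, 9, 6] cursor@3
After 5 (next): list=[42, 3, 47, 4, 2, 9, 6] cursor@47
After 6 (next): list=[42, 3, 47, 4, 2, 9, 6] cursor@4
After 7 (next): list=[42, 3, 47, 4, 2, 9, 6] cursor@2

Answer: 42 3 47 4 2 9 6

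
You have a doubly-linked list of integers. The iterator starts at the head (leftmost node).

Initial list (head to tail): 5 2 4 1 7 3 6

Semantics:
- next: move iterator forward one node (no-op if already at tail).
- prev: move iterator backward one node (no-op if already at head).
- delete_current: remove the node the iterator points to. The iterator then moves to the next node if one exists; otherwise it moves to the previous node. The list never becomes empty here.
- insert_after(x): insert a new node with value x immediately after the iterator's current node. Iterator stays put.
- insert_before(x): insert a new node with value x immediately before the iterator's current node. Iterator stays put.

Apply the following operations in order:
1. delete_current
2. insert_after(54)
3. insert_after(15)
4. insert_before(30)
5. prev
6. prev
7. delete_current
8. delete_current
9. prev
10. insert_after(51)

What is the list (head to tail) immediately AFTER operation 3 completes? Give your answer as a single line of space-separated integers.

After 1 (delete_current): list=[2, 4, 1, 7, 3, 6] cursor@2
After 2 (insert_after(54)): list=[2, 54, 4, 1, 7, 3, 6] cursor@2
After 3 (insert_after(15)): list=[2, 15, 54, 4, 1, 7, 3, 6] cursor@2

Answer: 2 15 54 4 1 7 3 6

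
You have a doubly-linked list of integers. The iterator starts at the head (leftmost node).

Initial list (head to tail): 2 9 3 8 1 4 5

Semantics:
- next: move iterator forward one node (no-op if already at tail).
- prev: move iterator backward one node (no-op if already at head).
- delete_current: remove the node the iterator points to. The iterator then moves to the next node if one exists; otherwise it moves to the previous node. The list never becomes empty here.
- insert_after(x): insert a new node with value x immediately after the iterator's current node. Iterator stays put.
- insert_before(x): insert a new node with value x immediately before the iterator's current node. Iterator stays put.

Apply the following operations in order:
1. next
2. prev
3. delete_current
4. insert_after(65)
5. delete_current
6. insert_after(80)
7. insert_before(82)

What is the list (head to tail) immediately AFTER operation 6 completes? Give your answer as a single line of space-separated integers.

After 1 (next): list=[2, 9, 3, 8, 1, 4, 5] cursor@9
After 2 (prev): list=[2, 9, 3, 8, 1, 4, 5] cursor@2
After 3 (delete_current): list=[9, 3, 8, 1, 4, 5] cursor@9
After 4 (insert_after(65)): list=[9, 65, 3, 8, 1, 4, 5] cursor@9
After 5 (delete_current): list=[65, 3, 8, 1, 4, 5] cursor@65
After 6 (insert_after(80)): list=[65, 80, 3, 8, 1, 4, 5] cursor@65

Answer: 65 80 3 8 1 4 5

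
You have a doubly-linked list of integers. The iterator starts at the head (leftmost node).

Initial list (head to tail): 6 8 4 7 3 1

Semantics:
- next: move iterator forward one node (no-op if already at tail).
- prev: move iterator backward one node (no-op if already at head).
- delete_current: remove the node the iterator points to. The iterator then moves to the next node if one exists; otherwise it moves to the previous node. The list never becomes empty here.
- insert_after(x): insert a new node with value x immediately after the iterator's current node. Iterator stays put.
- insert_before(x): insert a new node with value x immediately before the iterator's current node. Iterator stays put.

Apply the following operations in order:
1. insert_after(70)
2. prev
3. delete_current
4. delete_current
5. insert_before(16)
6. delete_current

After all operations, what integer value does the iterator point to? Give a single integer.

Answer: 4

Derivation:
After 1 (insert_after(70)): list=[6, 70, 8, 4, 7, 3, 1] cursor@6
After 2 (prev): list=[6, 70, 8, 4, 7, 3, 1] cursor@6
After 3 (delete_current): list=[70, 8, 4, 7, 3, 1] cursor@70
After 4 (delete_current): list=[8, 4, 7, 3, 1] cursor@8
After 5 (insert_before(16)): list=[16, 8, 4, 7, 3, 1] cursor@8
After 6 (delete_current): list=[16, 4, 7, 3, 1] cursor@4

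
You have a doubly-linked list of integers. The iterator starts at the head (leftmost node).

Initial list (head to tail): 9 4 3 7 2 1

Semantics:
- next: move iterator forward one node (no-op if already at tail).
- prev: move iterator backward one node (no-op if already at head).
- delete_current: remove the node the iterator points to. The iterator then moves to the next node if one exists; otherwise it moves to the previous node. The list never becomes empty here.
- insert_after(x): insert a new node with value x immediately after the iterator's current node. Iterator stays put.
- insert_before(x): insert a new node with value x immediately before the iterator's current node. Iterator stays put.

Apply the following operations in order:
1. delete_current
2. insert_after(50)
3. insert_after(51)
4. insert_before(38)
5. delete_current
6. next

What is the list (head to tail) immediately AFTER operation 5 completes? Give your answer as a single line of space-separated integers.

After 1 (delete_current): list=[4, 3, 7, 2, 1] cursor@4
After 2 (insert_after(50)): list=[4, 50, 3, 7, 2, 1] cursor@4
After 3 (insert_after(51)): list=[4, 51, 50, 3, 7, 2, 1] cursor@4
After 4 (insert_before(38)): list=[38, 4, 51, 50, 3, 7, 2, 1] cursor@4
After 5 (delete_current): list=[38, 51, 50, 3, 7, 2, 1] cursor@51

Answer: 38 51 50 3 7 2 1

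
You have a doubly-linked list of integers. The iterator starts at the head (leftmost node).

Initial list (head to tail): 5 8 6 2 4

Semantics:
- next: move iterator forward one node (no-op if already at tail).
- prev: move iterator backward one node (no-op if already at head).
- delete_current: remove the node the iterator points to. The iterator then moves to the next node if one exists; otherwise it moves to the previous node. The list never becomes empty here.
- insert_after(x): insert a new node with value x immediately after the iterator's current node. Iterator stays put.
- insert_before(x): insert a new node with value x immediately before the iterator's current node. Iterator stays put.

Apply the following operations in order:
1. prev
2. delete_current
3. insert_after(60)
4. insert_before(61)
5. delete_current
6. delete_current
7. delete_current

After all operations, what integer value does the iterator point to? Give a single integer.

Answer: 2

Derivation:
After 1 (prev): list=[5, 8, 6, 2, 4] cursor@5
After 2 (delete_current): list=[8, 6, 2, 4] cursor@8
After 3 (insert_after(60)): list=[8, 60, 6, 2, 4] cursor@8
After 4 (insert_before(61)): list=[61, 8, 60, 6, 2, 4] cursor@8
After 5 (delete_current): list=[61, 60, 6, 2, 4] cursor@60
After 6 (delete_current): list=[61, 6, 2, 4] cursor@6
After 7 (delete_current): list=[61, 2, 4] cursor@2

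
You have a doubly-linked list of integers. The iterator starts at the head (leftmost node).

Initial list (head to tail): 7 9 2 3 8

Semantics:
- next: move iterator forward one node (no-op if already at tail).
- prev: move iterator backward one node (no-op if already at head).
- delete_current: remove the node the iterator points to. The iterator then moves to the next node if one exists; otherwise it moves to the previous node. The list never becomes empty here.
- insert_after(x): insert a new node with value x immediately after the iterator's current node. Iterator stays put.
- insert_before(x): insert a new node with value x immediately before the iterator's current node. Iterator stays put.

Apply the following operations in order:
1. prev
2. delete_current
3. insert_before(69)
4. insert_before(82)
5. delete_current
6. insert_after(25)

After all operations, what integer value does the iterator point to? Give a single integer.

Answer: 2

Derivation:
After 1 (prev): list=[7, 9, 2, 3, 8] cursor@7
After 2 (delete_current): list=[9, 2, 3, 8] cursor@9
After 3 (insert_before(69)): list=[69, 9, 2, 3, 8] cursor@9
After 4 (insert_before(82)): list=[69, 82, 9, 2, 3, 8] cursor@9
After 5 (delete_current): list=[69, 82, 2, 3, 8] cursor@2
After 6 (insert_after(25)): list=[69, 82, 2, 25, 3, 8] cursor@2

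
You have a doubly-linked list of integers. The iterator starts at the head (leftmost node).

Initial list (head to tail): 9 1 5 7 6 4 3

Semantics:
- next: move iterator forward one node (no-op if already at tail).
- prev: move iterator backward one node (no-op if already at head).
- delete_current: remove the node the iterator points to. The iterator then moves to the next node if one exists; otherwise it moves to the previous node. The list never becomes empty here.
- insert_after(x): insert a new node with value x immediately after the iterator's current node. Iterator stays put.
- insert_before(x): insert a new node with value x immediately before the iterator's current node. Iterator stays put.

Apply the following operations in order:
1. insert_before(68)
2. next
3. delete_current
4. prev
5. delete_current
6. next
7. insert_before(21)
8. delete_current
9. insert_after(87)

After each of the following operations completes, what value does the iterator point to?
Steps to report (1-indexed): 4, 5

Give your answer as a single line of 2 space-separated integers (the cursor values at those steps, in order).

After 1 (insert_before(68)): list=[68, 9, 1, 5, 7, 6, 4, 3] cursor@9
After 2 (next): list=[68, 9, 1, 5, 7, 6, 4, 3] cursor@1
After 3 (delete_current): list=[68, 9, 5, 7, 6, 4, 3] cursor@5
After 4 (prev): list=[68, 9, 5, 7, 6, 4, 3] cursor@9
After 5 (delete_current): list=[68, 5, 7, 6, 4, 3] cursor@5
After 6 (next): list=[68, 5, 7, 6, 4, 3] cursor@7
After 7 (insert_before(21)): list=[68, 5, 21, 7, 6, 4, 3] cursor@7
After 8 (delete_current): list=[68, 5, 21, 6, 4, 3] cursor@6
After 9 (insert_after(87)): list=[68, 5, 21, 6, 87, 4, 3] cursor@6

Answer: 9 5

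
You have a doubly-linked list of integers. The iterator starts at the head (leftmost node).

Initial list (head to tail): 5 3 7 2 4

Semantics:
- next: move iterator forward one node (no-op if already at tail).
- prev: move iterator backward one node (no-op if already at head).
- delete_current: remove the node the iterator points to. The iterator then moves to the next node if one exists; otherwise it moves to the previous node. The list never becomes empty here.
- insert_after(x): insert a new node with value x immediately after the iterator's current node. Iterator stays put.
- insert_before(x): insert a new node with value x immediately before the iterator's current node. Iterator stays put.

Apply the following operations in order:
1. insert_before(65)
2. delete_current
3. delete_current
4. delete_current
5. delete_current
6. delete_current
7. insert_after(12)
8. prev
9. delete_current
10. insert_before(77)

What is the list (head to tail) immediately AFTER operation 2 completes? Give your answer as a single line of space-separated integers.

Answer: 65 3 7 2 4

Derivation:
After 1 (insert_before(65)): list=[65, 5, 3, 7, 2, 4] cursor@5
After 2 (delete_current): list=[65, 3, 7, 2, 4] cursor@3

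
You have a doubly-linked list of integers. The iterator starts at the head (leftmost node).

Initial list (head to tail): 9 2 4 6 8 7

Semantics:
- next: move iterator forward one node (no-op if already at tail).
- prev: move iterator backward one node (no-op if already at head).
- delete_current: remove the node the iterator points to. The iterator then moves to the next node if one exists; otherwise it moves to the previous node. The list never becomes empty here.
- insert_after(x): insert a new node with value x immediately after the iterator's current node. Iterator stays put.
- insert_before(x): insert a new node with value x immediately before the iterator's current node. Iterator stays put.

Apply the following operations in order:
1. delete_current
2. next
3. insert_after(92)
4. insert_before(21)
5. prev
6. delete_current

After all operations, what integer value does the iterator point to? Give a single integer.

Answer: 4

Derivation:
After 1 (delete_current): list=[2, 4, 6, 8, 7] cursor@2
After 2 (next): list=[2, 4, 6, 8, 7] cursor@4
After 3 (insert_after(92)): list=[2, 4, 92, 6, 8, 7] cursor@4
After 4 (insert_before(21)): list=[2, 21, 4, 92, 6, 8, 7] cursor@4
After 5 (prev): list=[2, 21, 4, 92, 6, 8, 7] cursor@21
After 6 (delete_current): list=[2, 4, 92, 6, 8, 7] cursor@4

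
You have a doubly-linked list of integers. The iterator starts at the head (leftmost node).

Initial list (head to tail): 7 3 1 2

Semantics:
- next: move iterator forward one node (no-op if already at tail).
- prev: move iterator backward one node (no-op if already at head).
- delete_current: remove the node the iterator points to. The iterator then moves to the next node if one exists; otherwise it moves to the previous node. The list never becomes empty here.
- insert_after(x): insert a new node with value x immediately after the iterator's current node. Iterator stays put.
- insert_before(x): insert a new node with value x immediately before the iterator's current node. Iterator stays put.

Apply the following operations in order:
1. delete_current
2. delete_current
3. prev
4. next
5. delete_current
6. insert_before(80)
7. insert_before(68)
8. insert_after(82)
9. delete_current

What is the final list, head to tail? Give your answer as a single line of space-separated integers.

After 1 (delete_current): list=[3, 1, 2] cursor@3
After 2 (delete_current): list=[1, 2] cursor@1
After 3 (prev): list=[1, 2] cursor@1
After 4 (next): list=[1, 2] cursor@2
After 5 (delete_current): list=[1] cursor@1
After 6 (insert_before(80)): list=[80, 1] cursor@1
After 7 (insert_before(68)): list=[80, 68, 1] cursor@1
After 8 (insert_after(82)): list=[80, 68, 1, 82] cursor@1
After 9 (delete_current): list=[80, 68, 82] cursor@82

Answer: 80 68 82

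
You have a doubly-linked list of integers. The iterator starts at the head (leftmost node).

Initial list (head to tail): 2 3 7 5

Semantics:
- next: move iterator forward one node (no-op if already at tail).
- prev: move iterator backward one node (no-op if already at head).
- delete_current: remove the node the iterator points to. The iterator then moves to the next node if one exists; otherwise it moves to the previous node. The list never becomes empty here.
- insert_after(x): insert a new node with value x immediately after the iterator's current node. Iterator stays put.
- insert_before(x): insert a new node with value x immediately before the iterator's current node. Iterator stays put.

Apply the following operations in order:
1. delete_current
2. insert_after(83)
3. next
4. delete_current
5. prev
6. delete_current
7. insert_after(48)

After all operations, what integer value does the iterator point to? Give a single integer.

After 1 (delete_current): list=[3, 7, 5] cursor@3
After 2 (insert_after(83)): list=[3, 83, 7, 5] cursor@3
After 3 (next): list=[3, 83, 7, 5] cursor@83
After 4 (delete_current): list=[3, 7, 5] cursor@7
After 5 (prev): list=[3, 7, 5] cursor@3
After 6 (delete_current): list=[7, 5] cursor@7
After 7 (insert_after(48)): list=[7, 48, 5] cursor@7

Answer: 7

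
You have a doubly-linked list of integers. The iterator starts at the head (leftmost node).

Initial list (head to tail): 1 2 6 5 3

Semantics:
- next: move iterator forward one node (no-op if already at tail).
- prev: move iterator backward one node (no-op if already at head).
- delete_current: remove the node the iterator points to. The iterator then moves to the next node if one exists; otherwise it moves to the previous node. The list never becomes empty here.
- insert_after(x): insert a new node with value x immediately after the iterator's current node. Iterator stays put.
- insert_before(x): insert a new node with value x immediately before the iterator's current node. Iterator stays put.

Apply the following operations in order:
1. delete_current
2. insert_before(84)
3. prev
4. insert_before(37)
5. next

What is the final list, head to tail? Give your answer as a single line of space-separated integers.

After 1 (delete_current): list=[2, 6, 5, 3] cursor@2
After 2 (insert_before(84)): list=[84, 2, 6, 5, 3] cursor@2
After 3 (prev): list=[84, 2, 6, 5, 3] cursor@84
After 4 (insert_before(37)): list=[37, 84, 2, 6, 5, 3] cursor@84
After 5 (next): list=[37, 84, 2, 6, 5, 3] cursor@2

Answer: 37 84 2 6 5 3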